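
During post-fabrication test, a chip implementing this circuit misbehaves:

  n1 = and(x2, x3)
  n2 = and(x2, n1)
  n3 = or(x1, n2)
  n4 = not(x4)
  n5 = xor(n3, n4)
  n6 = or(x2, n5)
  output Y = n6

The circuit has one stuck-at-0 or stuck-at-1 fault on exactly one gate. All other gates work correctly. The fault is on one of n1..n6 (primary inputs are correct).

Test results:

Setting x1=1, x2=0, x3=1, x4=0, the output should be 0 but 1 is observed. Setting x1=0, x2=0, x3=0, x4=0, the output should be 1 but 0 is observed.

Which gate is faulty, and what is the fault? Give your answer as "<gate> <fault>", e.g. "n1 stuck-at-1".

n4 stuck-at-0

Fault-free values for test 1 (x1=1, x2=0, x3=1, x4=0): n1=0, n2=0, n3=1, n4=1, n5=0, n6=0, giving Y=0. Observed 1.
Test 1: faults giving observed 1 are {n3 stuck-at-0, n4 stuck-at-0, n5 stuck-at-1, n6 stuck-at-1}.
Test 2 (x1=0, x2=0, x3=0, x4=0): fault-free n1=0, n2=0, n3=0, n4=1, n5=1, n6=1 → 1; observed 0. Eliminates n3 stuck-at-0, n5 stuck-at-1, n6 stuck-at-1.
Only n4 stuck-at-0 is consistent with every test.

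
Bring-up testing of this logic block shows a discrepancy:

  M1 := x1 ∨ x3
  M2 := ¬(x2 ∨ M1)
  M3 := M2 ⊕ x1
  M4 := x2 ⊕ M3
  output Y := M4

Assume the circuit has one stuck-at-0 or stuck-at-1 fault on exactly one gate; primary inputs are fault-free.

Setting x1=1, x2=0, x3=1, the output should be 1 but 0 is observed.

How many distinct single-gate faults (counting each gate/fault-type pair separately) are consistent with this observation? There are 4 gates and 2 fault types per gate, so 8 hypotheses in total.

4

Fault-free: M1=1, M2=0, M3=1, M4=1 → 1. Observed 0.
  M1 stuck-at-0: output 0 ✓
  M1 stuck-at-1: output 1 ✗
  M2 stuck-at-0: output 1 ✗
  M2 stuck-at-1: output 0 ✓
  M3 stuck-at-0: output 0 ✓
  M3 stuck-at-1: output 1 ✗
  M4 stuck-at-0: output 0 ✓
  M4 stuck-at-1: output 1 ✗
Consistent faults: {M1 stuck-at-0, M2 stuck-at-1, M3 stuck-at-0, M4 stuck-at-0} — 4 in all.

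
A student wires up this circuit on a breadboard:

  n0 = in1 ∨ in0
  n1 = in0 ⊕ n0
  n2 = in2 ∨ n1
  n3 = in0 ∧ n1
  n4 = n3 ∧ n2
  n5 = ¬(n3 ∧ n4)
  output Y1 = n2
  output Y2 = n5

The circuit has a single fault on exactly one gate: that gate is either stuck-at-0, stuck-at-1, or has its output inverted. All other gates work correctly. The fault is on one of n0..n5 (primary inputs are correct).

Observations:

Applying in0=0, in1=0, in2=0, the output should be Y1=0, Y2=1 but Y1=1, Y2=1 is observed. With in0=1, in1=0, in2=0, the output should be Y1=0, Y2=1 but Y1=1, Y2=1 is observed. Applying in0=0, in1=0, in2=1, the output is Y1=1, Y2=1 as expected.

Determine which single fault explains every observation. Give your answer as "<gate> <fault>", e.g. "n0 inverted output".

n2 stuck-at-1

Fault-free values for test 1 (in0=0, in1=0, in2=0): n0=0, n1=0, n2=0, n3=0, n4=0, n5=1, giving Y1=0, Y2=1. Observed Y1=1, Y2=1.
Test 1: faults giving observed Y1=1, Y2=1 are {n0 stuck-at-1, n0 inverted output, n1 stuck-at-1, n1 inverted output, n2 stuck-at-1, n2 inverted output}.
Test 2 (in0=1, in1=0, in2=0): fault-free n0=1, n1=0, n2=0, n3=0, n4=0, n5=1 → Y1=0, Y2=1; observed Y1=1, Y2=1. Eliminates n0 stuck-at-1, n0 inverted output, n1 stuck-at-1, n1 inverted output.
Test 3 (in0=0, in1=0, in2=1): fault-free n0=0, n1=0, n2=1, n3=0, n4=0, n5=1 → Y1=1, Y2=1; observed Y1=1, Y2=1. Eliminates n2 inverted output.
Only n2 stuck-at-1 is consistent with every test.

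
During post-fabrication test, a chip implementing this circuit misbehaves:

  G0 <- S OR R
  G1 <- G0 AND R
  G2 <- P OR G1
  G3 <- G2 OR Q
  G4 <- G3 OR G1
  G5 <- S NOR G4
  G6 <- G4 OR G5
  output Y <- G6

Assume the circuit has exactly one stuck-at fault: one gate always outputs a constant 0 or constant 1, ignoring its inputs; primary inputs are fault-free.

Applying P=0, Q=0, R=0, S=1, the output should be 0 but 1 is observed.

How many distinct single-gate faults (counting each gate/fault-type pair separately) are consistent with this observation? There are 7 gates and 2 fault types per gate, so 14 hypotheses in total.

Fault-free: G0=1, G1=0, G2=0, G3=0, G4=0, G5=0, G6=0 → 0. Observed 1.
  G0 stuck-at-0: output 0 ✗
  G0 stuck-at-1: output 0 ✗
  G1 stuck-at-0: output 0 ✗
  G1 stuck-at-1: output 1 ✓
  G2 stuck-at-0: output 0 ✗
  G2 stuck-at-1: output 1 ✓
  G3 stuck-at-0: output 0 ✗
  G3 stuck-at-1: output 1 ✓
  G4 stuck-at-0: output 0 ✗
  G4 stuck-at-1: output 1 ✓
  G5 stuck-at-0: output 0 ✗
  G5 stuck-at-1: output 1 ✓
  G6 stuck-at-0: output 0 ✗
  G6 stuck-at-1: output 1 ✓
Consistent faults: {G1 stuck-at-1, G2 stuck-at-1, G3 stuck-at-1, G4 stuck-at-1, G5 stuck-at-1, G6 stuck-at-1} — 6 in all.

6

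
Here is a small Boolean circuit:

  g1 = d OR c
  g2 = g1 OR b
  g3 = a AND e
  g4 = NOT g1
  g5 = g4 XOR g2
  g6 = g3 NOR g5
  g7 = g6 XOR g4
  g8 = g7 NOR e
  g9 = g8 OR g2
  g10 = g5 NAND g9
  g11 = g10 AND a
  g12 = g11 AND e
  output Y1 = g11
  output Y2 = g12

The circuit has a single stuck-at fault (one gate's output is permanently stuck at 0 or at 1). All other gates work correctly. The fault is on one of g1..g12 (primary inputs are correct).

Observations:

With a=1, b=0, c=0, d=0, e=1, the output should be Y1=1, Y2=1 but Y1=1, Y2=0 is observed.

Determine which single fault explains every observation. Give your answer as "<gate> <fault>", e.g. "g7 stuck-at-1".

g12 stuck-at-0

Fault-free values for test 1 (a=1, b=0, c=0, d=0, e=1): g1=0, g2=0, g3=1, g4=1, g5=1, g6=0, g7=1, g8=0, g9=0, g10=1, g11=1, g12=1, giving Y1=1, Y2=1. Observed Y1=1, Y2=0.
Test 1: faults giving observed Y1=1, Y2=0 are {g12 stuck-at-0}.
Only g12 stuck-at-0 is consistent with every test.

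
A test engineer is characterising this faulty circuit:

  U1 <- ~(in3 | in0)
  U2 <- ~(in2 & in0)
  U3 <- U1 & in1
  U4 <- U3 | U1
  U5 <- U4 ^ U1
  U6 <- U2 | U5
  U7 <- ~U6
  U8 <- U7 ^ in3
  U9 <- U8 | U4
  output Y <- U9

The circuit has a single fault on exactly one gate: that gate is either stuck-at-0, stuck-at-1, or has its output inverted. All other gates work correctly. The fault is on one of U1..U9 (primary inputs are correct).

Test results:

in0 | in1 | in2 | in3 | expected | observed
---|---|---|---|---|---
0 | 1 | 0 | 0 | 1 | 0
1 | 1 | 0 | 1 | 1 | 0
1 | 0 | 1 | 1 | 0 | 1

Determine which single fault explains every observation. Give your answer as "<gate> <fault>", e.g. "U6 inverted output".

U9 inverted output

Fault-free values for test 1 (in0=0, in1=1, in2=0, in3=0): U1=1, U2=1, U3=1, U4=1, U5=0, U6=1, U7=0, U8=0, U9=1, giving Y=1. Observed 0.
Test 1: faults giving observed 0 are {U1 stuck-at-0, U1 inverted output, U4 stuck-at-0, U4 inverted output, U9 stuck-at-0, U9 inverted output}.
Test 2 (in0=1, in1=1, in2=0, in3=1): fault-free U1=0, U2=1, U3=0, U4=0, U5=0, U6=1, U7=0, U8=1, U9=1 → 1; observed 0. Eliminates U1 stuck-at-0, U1 inverted output, U4 stuck-at-0, U4 inverted output.
Test 3 (in0=1, in1=0, in2=1, in3=1): fault-free U1=0, U2=0, U3=0, U4=0, U5=0, U6=0, U7=1, U8=0, U9=0 → 0; observed 1. Eliminates U9 stuck-at-0.
Only U9 inverted output is consistent with every test.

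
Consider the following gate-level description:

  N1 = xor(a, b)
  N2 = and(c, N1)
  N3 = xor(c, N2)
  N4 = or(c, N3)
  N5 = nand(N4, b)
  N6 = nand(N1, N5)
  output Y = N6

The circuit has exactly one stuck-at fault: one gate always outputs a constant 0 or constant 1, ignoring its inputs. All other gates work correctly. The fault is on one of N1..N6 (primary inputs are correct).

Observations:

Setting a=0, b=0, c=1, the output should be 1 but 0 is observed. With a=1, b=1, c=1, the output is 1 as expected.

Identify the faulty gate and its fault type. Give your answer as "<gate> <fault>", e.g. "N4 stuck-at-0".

N1 stuck-at-1

Fault-free values for test 1 (a=0, b=0, c=1): N1=0, N2=0, N3=1, N4=1, N5=1, N6=1, giving Y=1. Observed 0.
Test 1: faults giving observed 0 are {N1 stuck-at-1, N6 stuck-at-0}.
Test 2 (a=1, b=1, c=1): fault-free N1=0, N2=0, N3=1, N4=1, N5=0, N6=1 → 1; observed 1. Eliminates N6 stuck-at-0.
Only N1 stuck-at-1 is consistent with every test.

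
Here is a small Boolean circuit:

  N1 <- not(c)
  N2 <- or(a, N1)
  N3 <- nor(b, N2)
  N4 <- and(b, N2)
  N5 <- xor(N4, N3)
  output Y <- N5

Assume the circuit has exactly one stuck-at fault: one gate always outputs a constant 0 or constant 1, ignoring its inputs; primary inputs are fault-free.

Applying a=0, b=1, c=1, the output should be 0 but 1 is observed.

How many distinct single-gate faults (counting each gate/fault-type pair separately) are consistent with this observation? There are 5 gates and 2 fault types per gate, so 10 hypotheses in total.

5

Fault-free: N1=0, N2=0, N3=0, N4=0, N5=0 → 0. Observed 1.
  N1 stuck-at-0: output 0 ✗
  N1 stuck-at-1: output 1 ✓
  N2 stuck-at-0: output 0 ✗
  N2 stuck-at-1: output 1 ✓
  N3 stuck-at-0: output 0 ✗
  N3 stuck-at-1: output 1 ✓
  N4 stuck-at-0: output 0 ✗
  N4 stuck-at-1: output 1 ✓
  N5 stuck-at-0: output 0 ✗
  N5 stuck-at-1: output 1 ✓
Consistent faults: {N1 stuck-at-1, N2 stuck-at-1, N3 stuck-at-1, N4 stuck-at-1, N5 stuck-at-1} — 5 in all.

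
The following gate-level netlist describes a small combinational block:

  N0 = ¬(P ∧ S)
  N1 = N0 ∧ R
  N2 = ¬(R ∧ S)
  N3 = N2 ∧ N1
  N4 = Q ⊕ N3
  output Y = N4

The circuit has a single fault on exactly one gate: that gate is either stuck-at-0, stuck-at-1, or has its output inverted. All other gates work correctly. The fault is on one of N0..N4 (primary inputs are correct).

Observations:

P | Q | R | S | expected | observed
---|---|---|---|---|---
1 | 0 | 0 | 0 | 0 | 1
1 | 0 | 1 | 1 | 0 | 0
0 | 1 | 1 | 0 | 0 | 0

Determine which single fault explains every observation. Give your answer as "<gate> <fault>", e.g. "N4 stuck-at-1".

N1 stuck-at-1

Fault-free values for test 1 (P=1, Q=0, R=0, S=0): N0=1, N1=0, N2=1, N3=0, N4=0, giving Y=0. Observed 1.
Test 1: faults giving observed 1 are {N1 stuck-at-1, N1 inverted output, N3 stuck-at-1, N3 inverted output, N4 stuck-at-1, N4 inverted output}.
Test 2 (P=1, Q=0, R=1, S=1): fault-free N0=0, N1=0, N2=0, N3=0, N4=0 → 0; observed 0. Eliminates N3 stuck-at-1, N3 inverted output, N4 stuck-at-1, N4 inverted output.
Test 3 (P=0, Q=1, R=1, S=0): fault-free N0=1, N1=1, N2=1, N3=1, N4=0 → 0; observed 0. Eliminates N1 inverted output.
Only N1 stuck-at-1 is consistent with every test.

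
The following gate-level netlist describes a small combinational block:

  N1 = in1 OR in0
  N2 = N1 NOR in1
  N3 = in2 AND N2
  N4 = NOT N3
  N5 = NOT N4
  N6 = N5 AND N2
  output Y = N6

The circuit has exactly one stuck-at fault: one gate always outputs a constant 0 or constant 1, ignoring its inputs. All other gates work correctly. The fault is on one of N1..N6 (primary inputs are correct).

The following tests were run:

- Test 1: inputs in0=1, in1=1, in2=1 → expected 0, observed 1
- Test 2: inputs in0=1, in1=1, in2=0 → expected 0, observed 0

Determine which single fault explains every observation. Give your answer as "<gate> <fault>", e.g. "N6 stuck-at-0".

Fault-free values for test 1 (in0=1, in1=1, in2=1): N1=1, N2=0, N3=0, N4=1, N5=0, N6=0, giving Y=0. Observed 1.
Test 1: faults giving observed 1 are {N2 stuck-at-1, N6 stuck-at-1}.
Test 2 (in0=1, in1=1, in2=0): fault-free N1=1, N2=0, N3=0, N4=1, N5=0, N6=0 → 0; observed 0. Eliminates N6 stuck-at-1.
Only N2 stuck-at-1 is consistent with every test.

N2 stuck-at-1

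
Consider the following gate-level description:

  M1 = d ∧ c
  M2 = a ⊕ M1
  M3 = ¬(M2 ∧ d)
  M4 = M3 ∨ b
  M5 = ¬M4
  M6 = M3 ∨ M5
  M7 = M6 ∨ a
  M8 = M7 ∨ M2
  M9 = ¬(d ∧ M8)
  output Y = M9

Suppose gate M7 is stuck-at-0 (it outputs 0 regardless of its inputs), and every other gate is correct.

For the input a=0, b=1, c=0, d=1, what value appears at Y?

1

Propagate with M7 forced: M1=0, M2=0, M3=1, M4=1, M5=0, M6=1, M7=0 [stuck-at-0], M8=0, M9=1.
So Y = 1. (Without the fault it would be 0.)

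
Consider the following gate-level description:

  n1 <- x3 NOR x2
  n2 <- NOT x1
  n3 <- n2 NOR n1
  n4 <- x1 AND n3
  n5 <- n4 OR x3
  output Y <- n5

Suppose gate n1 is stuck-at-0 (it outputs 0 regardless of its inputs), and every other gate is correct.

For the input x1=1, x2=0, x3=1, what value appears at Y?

1

Propagate with n1 forced: n1=0 [stuck-at-0], n2=0, n3=1, n4=1, n5=1.
So Y = 1. (Same as the fault-free value — the fault is masked on this input.)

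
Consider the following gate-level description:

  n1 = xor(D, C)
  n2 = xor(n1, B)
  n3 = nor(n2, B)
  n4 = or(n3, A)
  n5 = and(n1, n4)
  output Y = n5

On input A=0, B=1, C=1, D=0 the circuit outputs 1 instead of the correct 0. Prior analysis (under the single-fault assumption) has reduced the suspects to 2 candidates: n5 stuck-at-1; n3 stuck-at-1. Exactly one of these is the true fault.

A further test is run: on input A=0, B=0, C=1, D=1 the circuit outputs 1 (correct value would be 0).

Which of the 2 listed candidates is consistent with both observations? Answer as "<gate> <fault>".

Evaluate each candidate on input A=0, B=0, C=1, D=1:
  n5 stuck-at-1: n1=0, n2=0, n3=1, n4=1, n5=1 [stuck-at-1] → 1 — matches
  n3 stuck-at-1: n1=0, n2=0, n3=1 [stuck-at-1], n4=1, n5=0 → 0 — eliminated
Only n5 stuck-at-1 reproduces the observed 1.

n5 stuck-at-1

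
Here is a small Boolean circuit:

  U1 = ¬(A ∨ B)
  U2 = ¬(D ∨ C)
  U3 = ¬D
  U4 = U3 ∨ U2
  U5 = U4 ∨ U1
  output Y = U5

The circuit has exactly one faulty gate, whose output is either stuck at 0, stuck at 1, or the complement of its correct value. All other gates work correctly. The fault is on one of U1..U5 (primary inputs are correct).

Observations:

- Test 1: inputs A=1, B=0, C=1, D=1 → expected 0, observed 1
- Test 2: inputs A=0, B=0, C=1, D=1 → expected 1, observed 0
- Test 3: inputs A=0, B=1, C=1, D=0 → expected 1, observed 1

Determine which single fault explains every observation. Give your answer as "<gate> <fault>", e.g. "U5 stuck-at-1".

U1 inverted output

Fault-free values for test 1 (A=1, B=0, C=1, D=1): U1=0, U2=0, U3=0, U4=0, U5=0, giving Y=0. Observed 1.
Test 1: faults giving observed 1 are {U1 stuck-at-1, U1 inverted output, U2 stuck-at-1, U2 inverted output, U3 stuck-at-1, U3 inverted output, U4 stuck-at-1, U4 inverted output, U5 stuck-at-1, U5 inverted output}.
Test 2 (A=0, B=0, C=1, D=1): fault-free U1=1, U2=0, U3=0, U4=0, U5=1 → 1; observed 0. Eliminates U1 stuck-at-1, U2 stuck-at-1, U2 inverted output, U3 stuck-at-1, U3 inverted output, U4 stuck-at-1, U4 inverted output, U5 stuck-at-1.
Test 3 (A=0, B=1, C=1, D=0): fault-free U1=0, U2=0, U3=1, U4=1, U5=1 → 1; observed 1. Eliminates U5 inverted output.
Only U1 inverted output is consistent with every test.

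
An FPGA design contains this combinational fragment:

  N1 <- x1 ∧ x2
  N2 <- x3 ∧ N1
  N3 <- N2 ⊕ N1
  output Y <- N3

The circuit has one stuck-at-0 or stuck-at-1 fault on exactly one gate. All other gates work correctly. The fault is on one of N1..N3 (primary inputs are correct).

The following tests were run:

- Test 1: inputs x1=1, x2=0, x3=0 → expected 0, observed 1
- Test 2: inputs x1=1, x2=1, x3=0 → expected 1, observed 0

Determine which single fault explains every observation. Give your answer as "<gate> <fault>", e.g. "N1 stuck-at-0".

Fault-free values for test 1 (x1=1, x2=0, x3=0): N1=0, N2=0, N3=0, giving Y=0. Observed 1.
Test 1: faults giving observed 1 are {N1 stuck-at-1, N2 stuck-at-1, N3 stuck-at-1}.
Test 2 (x1=1, x2=1, x3=0): fault-free N1=1, N2=0, N3=1 → 1; observed 0. Eliminates N1 stuck-at-1, N3 stuck-at-1.
Only N2 stuck-at-1 is consistent with every test.

N2 stuck-at-1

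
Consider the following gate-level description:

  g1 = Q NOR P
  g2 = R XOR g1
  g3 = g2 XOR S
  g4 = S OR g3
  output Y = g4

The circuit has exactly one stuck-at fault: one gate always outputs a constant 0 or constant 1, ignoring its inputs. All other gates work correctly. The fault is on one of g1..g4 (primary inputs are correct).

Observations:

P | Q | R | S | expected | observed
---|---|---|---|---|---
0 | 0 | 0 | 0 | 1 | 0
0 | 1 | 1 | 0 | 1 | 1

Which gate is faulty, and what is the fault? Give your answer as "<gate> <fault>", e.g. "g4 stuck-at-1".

g1 stuck-at-0

Fault-free values for test 1 (P=0, Q=0, R=0, S=0): g1=1, g2=1, g3=1, g4=1, giving Y=1. Observed 0.
Test 1: faults giving observed 0 are {g1 stuck-at-0, g2 stuck-at-0, g3 stuck-at-0, g4 stuck-at-0}.
Test 2 (P=0, Q=1, R=1, S=0): fault-free g1=0, g2=1, g3=1, g4=1 → 1; observed 1. Eliminates g2 stuck-at-0, g3 stuck-at-0, g4 stuck-at-0.
Only g1 stuck-at-0 is consistent with every test.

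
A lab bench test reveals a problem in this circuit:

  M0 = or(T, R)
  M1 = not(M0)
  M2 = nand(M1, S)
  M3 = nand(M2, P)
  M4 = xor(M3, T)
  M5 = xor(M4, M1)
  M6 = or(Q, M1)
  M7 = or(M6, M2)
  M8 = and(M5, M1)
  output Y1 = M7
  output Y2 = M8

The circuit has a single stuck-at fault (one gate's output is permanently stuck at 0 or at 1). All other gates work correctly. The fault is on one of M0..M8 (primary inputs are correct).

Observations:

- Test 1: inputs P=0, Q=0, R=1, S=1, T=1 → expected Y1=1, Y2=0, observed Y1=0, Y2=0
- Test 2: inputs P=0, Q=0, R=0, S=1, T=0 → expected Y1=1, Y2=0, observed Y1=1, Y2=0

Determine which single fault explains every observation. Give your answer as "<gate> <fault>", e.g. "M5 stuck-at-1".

Fault-free values for test 1 (P=0, Q=0, R=1, S=1, T=1): M0=1, M1=0, M2=1, M3=1, M4=0, M5=0, M6=0, M7=1, M8=0, giving Y1=1, Y2=0. Observed Y1=0, Y2=0.
Test 1: faults giving observed Y1=0, Y2=0 are {M2 stuck-at-0, M7 stuck-at-0}.
Test 2 (P=0, Q=0, R=0, S=1, T=0): fault-free M0=0, M1=1, M2=0, M3=1, M4=1, M5=0, M6=1, M7=1, M8=0 → Y1=1, Y2=0; observed Y1=1, Y2=0. Eliminates M7 stuck-at-0.
Only M2 stuck-at-0 is consistent with every test.

M2 stuck-at-0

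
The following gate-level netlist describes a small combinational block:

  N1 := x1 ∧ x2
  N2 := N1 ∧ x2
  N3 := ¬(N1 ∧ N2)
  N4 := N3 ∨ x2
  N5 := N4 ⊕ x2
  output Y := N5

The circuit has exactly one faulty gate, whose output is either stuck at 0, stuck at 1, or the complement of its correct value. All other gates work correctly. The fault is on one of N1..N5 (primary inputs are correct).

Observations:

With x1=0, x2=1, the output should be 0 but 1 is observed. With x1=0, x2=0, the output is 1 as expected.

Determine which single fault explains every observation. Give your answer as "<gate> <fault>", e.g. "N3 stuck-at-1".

N5 stuck-at-1

Fault-free values for test 1 (x1=0, x2=1): N1=0, N2=0, N3=1, N4=1, N5=0, giving Y=0. Observed 1.
Test 1: faults giving observed 1 are {N4 stuck-at-0, N4 inverted output, N5 stuck-at-1, N5 inverted output}.
Test 2 (x1=0, x2=0): fault-free N1=0, N2=0, N3=1, N4=1, N5=1 → 1; observed 1. Eliminates N4 stuck-at-0, N4 inverted output, N5 inverted output.
Only N5 stuck-at-1 is consistent with every test.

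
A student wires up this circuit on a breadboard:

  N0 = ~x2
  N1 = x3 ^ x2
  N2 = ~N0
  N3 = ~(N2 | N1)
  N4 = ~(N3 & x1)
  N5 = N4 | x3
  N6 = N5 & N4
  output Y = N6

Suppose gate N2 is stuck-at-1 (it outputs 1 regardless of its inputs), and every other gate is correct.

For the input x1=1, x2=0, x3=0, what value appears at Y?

Propagate with N2 forced: N0=1, N1=0, N2=1 [stuck-at-1], N3=0, N4=1, N5=1, N6=1.
So Y = 1. (Without the fault it would be 0.)

1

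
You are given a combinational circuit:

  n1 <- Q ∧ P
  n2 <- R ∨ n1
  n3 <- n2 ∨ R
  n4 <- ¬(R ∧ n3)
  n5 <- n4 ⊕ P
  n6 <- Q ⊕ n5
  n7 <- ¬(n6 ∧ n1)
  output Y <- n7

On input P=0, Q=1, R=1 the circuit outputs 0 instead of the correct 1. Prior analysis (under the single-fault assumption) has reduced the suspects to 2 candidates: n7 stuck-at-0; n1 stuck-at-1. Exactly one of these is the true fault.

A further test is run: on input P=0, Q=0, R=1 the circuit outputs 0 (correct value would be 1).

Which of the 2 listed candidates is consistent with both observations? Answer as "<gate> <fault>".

n7 stuck-at-0

Evaluate each candidate on input P=0, Q=0, R=1:
  n7 stuck-at-0: n1=0, n2=1, n3=1, n4=0, n5=0, n6=0, n7=0 [stuck-at-0] → 0 — matches
  n1 stuck-at-1: n1=1 [stuck-at-1], n2=1, n3=1, n4=0, n5=0, n6=0, n7=1 → 1 — eliminated
Only n7 stuck-at-0 reproduces the observed 0.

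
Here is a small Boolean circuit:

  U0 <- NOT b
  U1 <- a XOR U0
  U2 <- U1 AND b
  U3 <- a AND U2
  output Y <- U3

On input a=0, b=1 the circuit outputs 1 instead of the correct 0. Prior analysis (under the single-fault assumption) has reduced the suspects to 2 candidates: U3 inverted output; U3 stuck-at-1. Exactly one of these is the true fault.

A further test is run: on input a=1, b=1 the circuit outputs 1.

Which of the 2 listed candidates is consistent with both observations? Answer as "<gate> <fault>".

U3 stuck-at-1

Evaluate each candidate on input a=1, b=1:
  U3 inverted output: U0=0, U1=1, U2=1, U3=0 [inverted output] → 0 — eliminated
  U3 stuck-at-1: U0=0, U1=1, U2=1, U3=1 [stuck-at-1] → 1 — matches
Only U3 stuck-at-1 reproduces the observed 1.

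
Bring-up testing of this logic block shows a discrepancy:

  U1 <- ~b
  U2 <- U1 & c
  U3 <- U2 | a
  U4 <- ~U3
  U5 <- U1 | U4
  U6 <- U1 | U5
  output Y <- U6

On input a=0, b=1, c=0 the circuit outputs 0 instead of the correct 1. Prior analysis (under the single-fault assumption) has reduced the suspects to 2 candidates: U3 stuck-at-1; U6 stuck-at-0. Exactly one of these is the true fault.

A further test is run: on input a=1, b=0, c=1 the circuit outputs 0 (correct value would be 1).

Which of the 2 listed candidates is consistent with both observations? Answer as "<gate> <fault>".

Evaluate each candidate on input a=1, b=0, c=1:
  U3 stuck-at-1: U1=1, U2=1, U3=1 [stuck-at-1], U4=0, U5=1, U6=1 → 1 — eliminated
  U6 stuck-at-0: U1=1, U2=1, U3=1, U4=0, U5=1, U6=0 [stuck-at-0] → 0 — matches
Only U6 stuck-at-0 reproduces the observed 0.

U6 stuck-at-0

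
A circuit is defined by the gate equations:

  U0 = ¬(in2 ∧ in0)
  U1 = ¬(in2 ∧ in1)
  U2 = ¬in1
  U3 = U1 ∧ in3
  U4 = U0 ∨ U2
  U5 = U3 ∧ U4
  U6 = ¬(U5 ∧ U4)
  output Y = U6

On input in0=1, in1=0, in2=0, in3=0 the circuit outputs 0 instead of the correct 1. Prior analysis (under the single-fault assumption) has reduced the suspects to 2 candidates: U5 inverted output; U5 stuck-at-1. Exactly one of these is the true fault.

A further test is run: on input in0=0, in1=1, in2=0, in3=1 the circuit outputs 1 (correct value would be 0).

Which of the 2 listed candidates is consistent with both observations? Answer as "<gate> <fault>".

U5 inverted output

Evaluate each candidate on input in0=0, in1=1, in2=0, in3=1:
  U5 inverted output: U0=1, U1=1, U2=0, U3=1, U4=1, U5=0 [inverted output], U6=1 → 1 — matches
  U5 stuck-at-1: U0=1, U1=1, U2=0, U3=1, U4=1, U5=1 [stuck-at-1], U6=0 → 0 — eliminated
Only U5 inverted output reproduces the observed 1.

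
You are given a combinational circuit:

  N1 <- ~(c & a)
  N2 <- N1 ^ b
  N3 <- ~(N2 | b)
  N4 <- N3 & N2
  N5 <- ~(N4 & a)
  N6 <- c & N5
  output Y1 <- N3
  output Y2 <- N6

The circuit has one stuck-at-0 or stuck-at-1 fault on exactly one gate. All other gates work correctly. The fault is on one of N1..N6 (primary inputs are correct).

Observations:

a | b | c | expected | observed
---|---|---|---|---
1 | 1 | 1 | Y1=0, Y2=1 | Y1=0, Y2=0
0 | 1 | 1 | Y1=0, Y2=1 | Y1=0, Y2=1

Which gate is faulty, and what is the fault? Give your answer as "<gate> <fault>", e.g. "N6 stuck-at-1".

N4 stuck-at-1

Fault-free values for test 1 (a=1, b=1, c=1): N1=0, N2=1, N3=0, N4=0, N5=1, N6=1, giving Y1=0, Y2=1. Observed Y1=0, Y2=0.
Test 1: faults giving observed Y1=0, Y2=0 are {N4 stuck-at-1, N5 stuck-at-0, N6 stuck-at-0}.
Test 2 (a=0, b=1, c=1): fault-free N1=1, N2=0, N3=0, N4=0, N5=1, N6=1 → Y1=0, Y2=1; observed Y1=0, Y2=1. Eliminates N5 stuck-at-0, N6 stuck-at-0.
Only N4 stuck-at-1 is consistent with every test.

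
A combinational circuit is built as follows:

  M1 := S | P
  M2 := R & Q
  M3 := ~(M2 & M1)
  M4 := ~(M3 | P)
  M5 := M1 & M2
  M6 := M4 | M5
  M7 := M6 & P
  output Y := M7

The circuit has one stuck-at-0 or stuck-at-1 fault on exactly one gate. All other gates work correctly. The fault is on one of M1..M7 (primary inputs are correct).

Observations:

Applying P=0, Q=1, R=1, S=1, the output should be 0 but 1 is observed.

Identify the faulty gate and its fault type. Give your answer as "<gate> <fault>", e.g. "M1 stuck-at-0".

M7 stuck-at-1

Fault-free values for test 1 (P=0, Q=1, R=1, S=1): M1=1, M2=1, M3=0, M4=1, M5=1, M6=1, M7=0, giving Y=0. Observed 1.
Test 1: faults giving observed 1 are {M7 stuck-at-1}.
Only M7 stuck-at-1 is consistent with every test.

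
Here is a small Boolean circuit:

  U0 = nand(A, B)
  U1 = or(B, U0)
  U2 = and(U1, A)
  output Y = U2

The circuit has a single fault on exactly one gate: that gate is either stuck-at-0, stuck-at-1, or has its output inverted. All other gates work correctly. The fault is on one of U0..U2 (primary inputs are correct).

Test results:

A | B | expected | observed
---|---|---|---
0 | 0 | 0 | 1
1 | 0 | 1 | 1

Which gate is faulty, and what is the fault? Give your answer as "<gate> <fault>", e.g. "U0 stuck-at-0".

U2 stuck-at-1

Fault-free values for test 1 (A=0, B=0): U0=1, U1=1, U2=0, giving Y=0. Observed 1.
Test 1: faults giving observed 1 are {U2 stuck-at-1, U2 inverted output}.
Test 2 (A=1, B=0): fault-free U0=1, U1=1, U2=1 → 1; observed 1. Eliminates U2 inverted output.
Only U2 stuck-at-1 is consistent with every test.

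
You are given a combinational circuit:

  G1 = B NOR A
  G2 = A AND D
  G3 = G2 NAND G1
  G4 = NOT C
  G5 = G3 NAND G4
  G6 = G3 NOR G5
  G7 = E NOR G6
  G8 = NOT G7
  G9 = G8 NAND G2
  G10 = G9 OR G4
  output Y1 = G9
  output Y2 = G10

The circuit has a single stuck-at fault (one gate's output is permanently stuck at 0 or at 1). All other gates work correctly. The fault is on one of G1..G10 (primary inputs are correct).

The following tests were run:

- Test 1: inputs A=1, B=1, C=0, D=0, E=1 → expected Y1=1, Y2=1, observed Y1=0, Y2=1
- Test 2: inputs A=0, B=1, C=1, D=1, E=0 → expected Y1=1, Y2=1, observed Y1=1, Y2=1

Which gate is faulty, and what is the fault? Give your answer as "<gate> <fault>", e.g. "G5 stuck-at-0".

Fault-free values for test 1 (A=1, B=1, C=0, D=0, E=1): G1=0, G2=0, G3=1, G4=1, G5=0, G6=0, G7=0, G8=1, G9=1, G10=1, giving Y1=1, Y2=1. Observed Y1=0, Y2=1.
Test 1: faults giving observed Y1=0, Y2=1 are {G2 stuck-at-1, G9 stuck-at-0}.
Test 2 (A=0, B=1, C=1, D=1, E=0): fault-free G1=0, G2=0, G3=1, G4=0, G5=1, G6=0, G7=1, G8=0, G9=1, G10=1 → Y1=1, Y2=1; observed Y1=1, Y2=1. Eliminates G9 stuck-at-0.
Only G2 stuck-at-1 is consistent with every test.

G2 stuck-at-1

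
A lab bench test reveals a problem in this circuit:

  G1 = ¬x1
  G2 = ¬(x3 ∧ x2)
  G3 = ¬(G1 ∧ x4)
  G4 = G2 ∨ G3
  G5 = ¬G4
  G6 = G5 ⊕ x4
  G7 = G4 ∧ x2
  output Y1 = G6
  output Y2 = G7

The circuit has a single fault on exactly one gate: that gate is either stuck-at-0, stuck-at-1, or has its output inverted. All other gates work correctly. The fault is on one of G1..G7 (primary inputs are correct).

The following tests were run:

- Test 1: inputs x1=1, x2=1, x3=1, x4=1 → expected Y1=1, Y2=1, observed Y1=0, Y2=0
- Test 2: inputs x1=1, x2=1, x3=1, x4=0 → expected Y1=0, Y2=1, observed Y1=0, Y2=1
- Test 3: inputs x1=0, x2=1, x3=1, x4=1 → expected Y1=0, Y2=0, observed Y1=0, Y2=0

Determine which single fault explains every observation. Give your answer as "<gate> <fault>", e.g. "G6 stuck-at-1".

G1 stuck-at-1

Fault-free values for test 1 (x1=1, x2=1, x3=1, x4=1): G1=0, G2=0, G3=1, G4=1, G5=0, G6=1, G7=1, giving Y1=1, Y2=1. Observed Y1=0, Y2=0.
Test 1: faults giving observed Y1=0, Y2=0 are {G1 stuck-at-1, G1 inverted output, G3 stuck-at-0, G3 inverted output, G4 stuck-at-0, G4 inverted output}.
Test 2 (x1=1, x2=1, x3=1, x4=0): fault-free G1=0, G2=0, G3=1, G4=1, G5=0, G6=0, G7=1 → Y1=0, Y2=1; observed Y1=0, Y2=1. Eliminates G3 stuck-at-0, G3 inverted output, G4 stuck-at-0, G4 inverted output.
Test 3 (x1=0, x2=1, x3=1, x4=1): fault-free G1=1, G2=0, G3=0, G4=0, G5=1, G6=0, G7=0 → Y1=0, Y2=0; observed Y1=0, Y2=0. Eliminates G1 inverted output.
Only G1 stuck-at-1 is consistent with every test.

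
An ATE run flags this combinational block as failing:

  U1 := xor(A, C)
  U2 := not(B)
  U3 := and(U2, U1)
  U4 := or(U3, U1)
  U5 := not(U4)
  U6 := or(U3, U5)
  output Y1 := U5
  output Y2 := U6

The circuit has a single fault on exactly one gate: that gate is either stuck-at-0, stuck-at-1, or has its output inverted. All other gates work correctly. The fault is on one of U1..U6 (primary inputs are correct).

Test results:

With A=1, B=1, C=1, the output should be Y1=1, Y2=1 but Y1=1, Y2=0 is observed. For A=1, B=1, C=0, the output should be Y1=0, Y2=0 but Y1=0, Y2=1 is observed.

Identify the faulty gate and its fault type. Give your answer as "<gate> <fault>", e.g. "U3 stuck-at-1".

Fault-free values for test 1 (A=1, B=1, C=1): U1=0, U2=0, U3=0, U4=0, U5=1, U6=1, giving Y1=1, Y2=1. Observed Y1=1, Y2=0.
Test 1: faults giving observed Y1=1, Y2=0 are {U6 stuck-at-0, U6 inverted output}.
Test 2 (A=1, B=1, C=0): fault-free U1=1, U2=0, U3=0, U4=1, U5=0, U6=0 → Y1=0, Y2=0; observed Y1=0, Y2=1. Eliminates U6 stuck-at-0.
Only U6 inverted output is consistent with every test.

U6 inverted output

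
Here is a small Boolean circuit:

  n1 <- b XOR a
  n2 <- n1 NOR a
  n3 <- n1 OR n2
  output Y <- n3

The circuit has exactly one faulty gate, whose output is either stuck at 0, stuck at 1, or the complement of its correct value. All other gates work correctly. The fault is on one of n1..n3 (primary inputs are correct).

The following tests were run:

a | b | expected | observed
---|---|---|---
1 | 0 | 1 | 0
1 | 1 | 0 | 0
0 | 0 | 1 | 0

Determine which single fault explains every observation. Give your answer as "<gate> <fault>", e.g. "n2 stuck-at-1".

n3 stuck-at-0

Fault-free values for test 1 (a=1, b=0): n1=1, n2=0, n3=1, giving Y=1. Observed 0.
Test 1: faults giving observed 0 are {n1 stuck-at-0, n1 inverted output, n3 stuck-at-0, n3 inverted output}.
Test 2 (a=1, b=1): fault-free n1=0, n2=0, n3=0 → 0; observed 0. Eliminates n1 inverted output, n3 inverted output.
Test 3 (a=0, b=0): fault-free n1=0, n2=1, n3=1 → 1; observed 0. Eliminates n1 stuck-at-0.
Only n3 stuck-at-0 is consistent with every test.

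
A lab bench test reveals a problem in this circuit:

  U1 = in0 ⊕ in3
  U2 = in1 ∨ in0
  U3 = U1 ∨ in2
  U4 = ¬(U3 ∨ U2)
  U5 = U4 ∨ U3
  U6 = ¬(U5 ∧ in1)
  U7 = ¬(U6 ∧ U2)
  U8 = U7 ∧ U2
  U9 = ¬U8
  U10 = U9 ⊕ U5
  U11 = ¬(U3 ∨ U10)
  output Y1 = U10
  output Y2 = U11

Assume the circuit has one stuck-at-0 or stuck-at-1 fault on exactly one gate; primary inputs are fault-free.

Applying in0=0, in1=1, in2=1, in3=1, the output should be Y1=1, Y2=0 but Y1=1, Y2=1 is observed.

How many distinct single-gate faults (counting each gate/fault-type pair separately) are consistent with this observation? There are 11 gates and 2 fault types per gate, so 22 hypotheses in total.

Fault-free: U1=1, U2=1, U3=1, U4=0, U5=1, U6=0, U7=1, U8=1, U9=0, U10=1, U11=0 → Y1=1, Y2=0. Observed Y1=1, Y2=1.
  U1: none of the 2 fault types match ✗
  U2: none of the 2 fault types match ✗
  U3: none of the 2 fault types match ✗
  U4: none of the 2 fault types match ✗
  U5: none of the 2 fault types match ✗
  U6: none of the 2 fault types match ✗
  U7: none of the 2 fault types match ✗
  U8: none of the 2 fault types match ✗
  U9: none of the 2 fault types match ✗
  U10: none of the 2 fault types match ✗
  U11: stuck-at-1 ✓; others ✗
Consistent faults: {U11 stuck-at-1} — 1 in all.

1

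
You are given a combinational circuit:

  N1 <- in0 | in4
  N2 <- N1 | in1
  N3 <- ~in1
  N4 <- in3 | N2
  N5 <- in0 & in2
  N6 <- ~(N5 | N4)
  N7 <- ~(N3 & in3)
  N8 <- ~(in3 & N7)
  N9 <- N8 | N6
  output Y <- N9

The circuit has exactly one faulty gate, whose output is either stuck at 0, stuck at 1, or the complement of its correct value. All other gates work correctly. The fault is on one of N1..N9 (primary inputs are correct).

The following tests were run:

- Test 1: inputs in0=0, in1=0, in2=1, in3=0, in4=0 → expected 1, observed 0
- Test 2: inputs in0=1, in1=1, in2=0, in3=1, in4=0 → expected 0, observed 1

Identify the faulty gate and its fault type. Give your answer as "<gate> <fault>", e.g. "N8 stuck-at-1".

N9 inverted output

Fault-free values for test 1 (in0=0, in1=0, in2=1, in3=0, in4=0): N1=0, N2=0, N3=1, N4=0, N5=0, N6=1, N7=1, N8=1, N9=1, giving Y=1. Observed 0.
Test 1: faults giving observed 0 are {N9 stuck-at-0, N9 inverted output}.
Test 2 (in0=1, in1=1, in2=0, in3=1, in4=0): fault-free N1=1, N2=1, N3=0, N4=1, N5=0, N6=0, N7=1, N8=0, N9=0 → 0; observed 1. Eliminates N9 stuck-at-0.
Only N9 inverted output is consistent with every test.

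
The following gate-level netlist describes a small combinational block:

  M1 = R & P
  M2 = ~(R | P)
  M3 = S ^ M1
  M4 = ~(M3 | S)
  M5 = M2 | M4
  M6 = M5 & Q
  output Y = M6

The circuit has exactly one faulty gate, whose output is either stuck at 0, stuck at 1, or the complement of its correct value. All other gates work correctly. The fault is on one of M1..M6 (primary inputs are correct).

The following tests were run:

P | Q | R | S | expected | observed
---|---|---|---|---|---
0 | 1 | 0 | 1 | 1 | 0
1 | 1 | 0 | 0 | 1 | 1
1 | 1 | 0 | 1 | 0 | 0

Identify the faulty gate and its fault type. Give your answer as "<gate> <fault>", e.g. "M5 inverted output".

Fault-free values for test 1 (P=0, Q=1, R=0, S=1): M1=0, M2=1, M3=1, M4=0, M5=1, M6=1, giving Y=1. Observed 0.
Test 1: faults giving observed 0 are {M2 stuck-at-0, M2 inverted output, M5 stuck-at-0, M5 inverted output, M6 stuck-at-0, M6 inverted output}.
Test 2 (P=1, Q=1, R=0, S=0): fault-free M1=0, M2=0, M3=0, M4=1, M5=1, M6=1 → 1; observed 1. Eliminates M5 stuck-at-0, M5 inverted output, M6 stuck-at-0, M6 inverted output.
Test 3 (P=1, Q=1, R=0, S=1): fault-free M1=0, M2=0, M3=1, M4=0, M5=0, M6=0 → 0; observed 0. Eliminates M2 inverted output.
Only M2 stuck-at-0 is consistent with every test.

M2 stuck-at-0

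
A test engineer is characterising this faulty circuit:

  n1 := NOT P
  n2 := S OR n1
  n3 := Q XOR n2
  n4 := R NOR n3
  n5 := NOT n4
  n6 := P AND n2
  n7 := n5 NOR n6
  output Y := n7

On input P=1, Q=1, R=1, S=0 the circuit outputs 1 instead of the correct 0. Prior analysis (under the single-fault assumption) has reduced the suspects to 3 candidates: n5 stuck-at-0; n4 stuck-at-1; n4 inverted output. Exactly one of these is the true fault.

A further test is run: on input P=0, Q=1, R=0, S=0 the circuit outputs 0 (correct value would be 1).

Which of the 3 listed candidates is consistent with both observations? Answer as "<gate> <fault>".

Evaluate each candidate on input P=0, Q=1, R=0, S=0:
  n5 stuck-at-0: n1=1, n2=1, n3=0, n4=1, n5=0 [stuck-at-0], n6=0, n7=1 → 1 — eliminated
  n4 stuck-at-1: n1=1, n2=1, n3=0, n4=1 [stuck-at-1], n5=0, n6=0, n7=1 → 1 — eliminated
  n4 inverted output: n1=1, n2=1, n3=0, n4=0 [inverted output], n5=1, n6=0, n7=0 → 0 — matches
Only n4 inverted output reproduces the observed 0.

n4 inverted output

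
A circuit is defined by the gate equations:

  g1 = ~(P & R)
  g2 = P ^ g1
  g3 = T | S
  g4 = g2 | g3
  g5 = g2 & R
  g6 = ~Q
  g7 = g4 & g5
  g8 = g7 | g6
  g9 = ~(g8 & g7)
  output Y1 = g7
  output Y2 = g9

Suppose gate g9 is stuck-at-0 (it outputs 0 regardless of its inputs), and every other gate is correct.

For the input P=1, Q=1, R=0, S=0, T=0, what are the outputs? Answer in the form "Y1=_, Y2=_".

Propagate with g9 forced: g1=1, g2=0, g3=0, g4=0, g5=0, g6=0, g7=0, g8=0, g9=0 [stuck-at-0].
So the outputs are Y1=0, Y2=0. (Without the fault they would be Y1=0, Y2=1.)

Y1=0, Y2=0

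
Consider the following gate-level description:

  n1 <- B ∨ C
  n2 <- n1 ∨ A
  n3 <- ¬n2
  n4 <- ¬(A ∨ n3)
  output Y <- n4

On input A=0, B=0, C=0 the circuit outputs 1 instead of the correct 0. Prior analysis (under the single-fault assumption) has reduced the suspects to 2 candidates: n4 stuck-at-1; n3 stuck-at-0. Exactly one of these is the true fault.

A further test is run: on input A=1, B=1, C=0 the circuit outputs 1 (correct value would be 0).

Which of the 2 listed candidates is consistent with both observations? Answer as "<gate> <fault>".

Evaluate each candidate on input A=1, B=1, C=0:
  n4 stuck-at-1: n1=1, n2=1, n3=0, n4=1 [stuck-at-1] → 1 — matches
  n3 stuck-at-0: n1=1, n2=1, n3=0 [stuck-at-0], n4=0 → 0 — eliminated
Only n4 stuck-at-1 reproduces the observed 1.

n4 stuck-at-1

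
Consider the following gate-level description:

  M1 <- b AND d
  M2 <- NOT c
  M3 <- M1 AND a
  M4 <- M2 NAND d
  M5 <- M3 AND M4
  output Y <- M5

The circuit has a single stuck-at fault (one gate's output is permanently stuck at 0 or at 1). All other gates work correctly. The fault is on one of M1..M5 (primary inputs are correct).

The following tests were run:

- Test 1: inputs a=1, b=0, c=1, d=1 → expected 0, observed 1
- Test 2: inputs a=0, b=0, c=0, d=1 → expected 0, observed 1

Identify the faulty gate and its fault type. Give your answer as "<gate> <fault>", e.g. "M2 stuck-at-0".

M5 stuck-at-1

Fault-free values for test 1 (a=1, b=0, c=1, d=1): M1=0, M2=0, M3=0, M4=1, M5=0, giving Y=0. Observed 1.
Test 1: faults giving observed 1 are {M1 stuck-at-1, M3 stuck-at-1, M5 stuck-at-1}.
Test 2 (a=0, b=0, c=0, d=1): fault-free M1=0, M2=1, M3=0, M4=0, M5=0 → 0; observed 1. Eliminates M1 stuck-at-1, M3 stuck-at-1.
Only M5 stuck-at-1 is consistent with every test.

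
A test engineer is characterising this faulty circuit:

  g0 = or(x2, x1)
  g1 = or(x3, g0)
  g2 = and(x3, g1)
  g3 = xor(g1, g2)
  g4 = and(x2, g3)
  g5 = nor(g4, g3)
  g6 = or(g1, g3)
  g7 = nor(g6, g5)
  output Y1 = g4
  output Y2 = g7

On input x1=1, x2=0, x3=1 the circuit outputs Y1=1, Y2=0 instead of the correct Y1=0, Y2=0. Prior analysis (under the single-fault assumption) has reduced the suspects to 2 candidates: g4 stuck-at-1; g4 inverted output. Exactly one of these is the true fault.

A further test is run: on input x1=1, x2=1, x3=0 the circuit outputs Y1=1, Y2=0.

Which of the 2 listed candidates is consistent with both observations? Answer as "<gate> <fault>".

g4 stuck-at-1

Evaluate each candidate on input x1=1, x2=1, x3=0:
  g4 stuck-at-1: g0=1, g1=1, g2=0, g3=1, g4=1 [stuck-at-1], g5=0, g6=1, g7=0 → Y1=1, Y2=0 — matches
  g4 inverted output: g0=1, g1=1, g2=0, g3=1, g4=0 [inverted output], g5=0, g6=1, g7=0 → Y1=0, Y2=0 — eliminated
Only g4 stuck-at-1 reproduces the observed Y1=1, Y2=0.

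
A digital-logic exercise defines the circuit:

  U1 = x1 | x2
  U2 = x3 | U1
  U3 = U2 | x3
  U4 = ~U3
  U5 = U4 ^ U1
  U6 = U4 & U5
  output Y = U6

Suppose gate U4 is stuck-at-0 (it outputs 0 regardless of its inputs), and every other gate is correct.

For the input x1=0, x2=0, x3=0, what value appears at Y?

Propagate with U4 forced: U1=0, U2=0, U3=0, U4=0 [stuck-at-0], U5=0, U6=0.
So Y = 0. (Without the fault it would be 1.)

0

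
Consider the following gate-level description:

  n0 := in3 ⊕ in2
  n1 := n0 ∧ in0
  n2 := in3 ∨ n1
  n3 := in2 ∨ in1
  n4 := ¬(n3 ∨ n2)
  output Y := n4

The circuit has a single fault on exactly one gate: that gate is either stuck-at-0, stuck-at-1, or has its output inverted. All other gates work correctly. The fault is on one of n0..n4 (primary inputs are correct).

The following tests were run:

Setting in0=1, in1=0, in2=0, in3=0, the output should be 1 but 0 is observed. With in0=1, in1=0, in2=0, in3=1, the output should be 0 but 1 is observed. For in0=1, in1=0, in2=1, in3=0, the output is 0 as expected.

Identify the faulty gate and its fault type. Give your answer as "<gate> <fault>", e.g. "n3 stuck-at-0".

Fault-free values for test 1 (in0=1, in1=0, in2=0, in3=0): n0=0, n1=0, n2=0, n3=0, n4=1, giving Y=1. Observed 0.
Test 1: faults giving observed 0 are {n0 stuck-at-1, n0 inverted output, n1 stuck-at-1, n1 inverted output, n2 stuck-at-1, n2 inverted output, n3 stuck-at-1, n3 inverted output, n4 stuck-at-0, n4 inverted output}.
Test 2 (in0=1, in1=0, in2=0, in3=1): fault-free n0=1, n1=1, n2=1, n3=0, n4=0 → 0; observed 1. Eliminates n0 stuck-at-1, n0 inverted output, n1 stuck-at-1, n1 inverted output, n2 stuck-at-1, n3 stuck-at-1, n3 inverted output, n4 stuck-at-0.
Test 3 (in0=1, in1=0, in2=1, in3=0): fault-free n0=1, n1=1, n2=1, n3=1, n4=0 → 0; observed 0. Eliminates n4 inverted output.
Only n2 inverted output is consistent with every test.

n2 inverted output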